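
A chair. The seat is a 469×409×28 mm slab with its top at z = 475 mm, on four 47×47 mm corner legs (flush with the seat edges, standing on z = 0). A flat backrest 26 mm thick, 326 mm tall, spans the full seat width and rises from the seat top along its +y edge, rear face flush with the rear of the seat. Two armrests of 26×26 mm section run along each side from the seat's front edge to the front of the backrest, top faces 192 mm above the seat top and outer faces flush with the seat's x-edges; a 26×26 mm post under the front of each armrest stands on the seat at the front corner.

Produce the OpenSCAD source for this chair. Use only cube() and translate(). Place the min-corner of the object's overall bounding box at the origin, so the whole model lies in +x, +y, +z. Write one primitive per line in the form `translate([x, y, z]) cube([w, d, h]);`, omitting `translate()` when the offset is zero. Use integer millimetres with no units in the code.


translate([0, 0, 447]) cube([469, 409, 28]);
cube([47, 47, 447]);
translate([422, 0, 0]) cube([47, 47, 447]);
translate([0, 362, 0]) cube([47, 47, 447]);
translate([422, 362, 0]) cube([47, 47, 447]);
translate([0, 383, 475]) cube([469, 26, 326]);
translate([0, 0, 641]) cube([26, 383, 26]);
translate([443, 0, 641]) cube([26, 383, 26]);
translate([0, 0, 475]) cube([26, 26, 166]);
translate([443, 0, 475]) cube([26, 26, 166]);


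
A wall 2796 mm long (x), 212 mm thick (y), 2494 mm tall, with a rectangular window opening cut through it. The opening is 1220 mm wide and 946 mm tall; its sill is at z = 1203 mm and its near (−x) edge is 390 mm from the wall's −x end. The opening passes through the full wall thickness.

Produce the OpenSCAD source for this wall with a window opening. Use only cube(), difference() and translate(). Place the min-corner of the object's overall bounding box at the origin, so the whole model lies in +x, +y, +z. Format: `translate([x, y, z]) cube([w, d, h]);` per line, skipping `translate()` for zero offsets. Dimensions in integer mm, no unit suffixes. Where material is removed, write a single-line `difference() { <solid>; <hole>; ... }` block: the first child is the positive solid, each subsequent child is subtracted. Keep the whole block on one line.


difference() { cube([2796, 212, 2494]); translate([390, 0, 1203]) cube([1220, 212, 946]); }


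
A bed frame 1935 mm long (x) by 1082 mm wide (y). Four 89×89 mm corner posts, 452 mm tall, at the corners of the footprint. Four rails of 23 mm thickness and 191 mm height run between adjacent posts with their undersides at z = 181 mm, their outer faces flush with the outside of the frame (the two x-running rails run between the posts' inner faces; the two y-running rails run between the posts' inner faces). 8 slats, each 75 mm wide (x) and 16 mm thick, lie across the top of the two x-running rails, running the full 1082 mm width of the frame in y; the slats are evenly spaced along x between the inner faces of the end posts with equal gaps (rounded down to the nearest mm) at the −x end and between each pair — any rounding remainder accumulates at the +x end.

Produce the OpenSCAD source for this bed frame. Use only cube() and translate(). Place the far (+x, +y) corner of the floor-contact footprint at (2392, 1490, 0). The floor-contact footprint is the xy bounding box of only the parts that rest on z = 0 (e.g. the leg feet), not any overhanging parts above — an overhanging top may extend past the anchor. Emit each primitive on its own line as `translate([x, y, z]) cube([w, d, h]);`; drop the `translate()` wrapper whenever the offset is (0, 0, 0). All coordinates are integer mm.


translate([457, 408, 0]) cube([89, 89, 452]);
translate([457, 1401, 0]) cube([89, 89, 452]);
translate([2303, 408, 0]) cube([89, 89, 452]);
translate([2303, 1401, 0]) cube([89, 89, 452]);
translate([546, 408, 181]) cube([1757, 23, 191]);
translate([546, 1467, 181]) cube([1757, 23, 191]);
translate([457, 497, 181]) cube([23, 904, 191]);
translate([2369, 497, 181]) cube([23, 904, 191]);
translate([674, 408, 372]) cube([75, 1082, 16]);
translate([877, 408, 372]) cube([75, 1082, 16]);
translate([1080, 408, 372]) cube([75, 1082, 16]);
translate([1283, 408, 372]) cube([75, 1082, 16]);
translate([1486, 408, 372]) cube([75, 1082, 16]);
translate([1689, 408, 372]) cube([75, 1082, 16]);
translate([1892, 408, 372]) cube([75, 1082, 16]);
translate([2095, 408, 372]) cube([75, 1082, 16]);


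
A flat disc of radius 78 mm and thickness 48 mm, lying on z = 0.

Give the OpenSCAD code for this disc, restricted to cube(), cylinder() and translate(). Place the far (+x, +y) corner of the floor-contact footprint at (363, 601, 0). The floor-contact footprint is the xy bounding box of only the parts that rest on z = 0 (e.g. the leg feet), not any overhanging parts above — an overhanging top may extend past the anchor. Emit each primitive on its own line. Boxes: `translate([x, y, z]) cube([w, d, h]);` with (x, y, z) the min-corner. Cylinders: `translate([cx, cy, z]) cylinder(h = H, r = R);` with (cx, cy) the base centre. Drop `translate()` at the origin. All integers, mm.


translate([285, 523, 0]) cylinder(h = 48, r = 78);


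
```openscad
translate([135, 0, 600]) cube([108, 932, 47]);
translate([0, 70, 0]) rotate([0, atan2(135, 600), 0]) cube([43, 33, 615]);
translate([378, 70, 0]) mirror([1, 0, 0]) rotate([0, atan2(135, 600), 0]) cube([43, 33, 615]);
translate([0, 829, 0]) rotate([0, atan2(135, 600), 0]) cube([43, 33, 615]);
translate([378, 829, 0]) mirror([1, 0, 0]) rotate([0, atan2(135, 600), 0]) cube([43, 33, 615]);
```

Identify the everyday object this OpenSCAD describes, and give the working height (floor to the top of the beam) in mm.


A sawhorse. The overall height is 647 mm.

A beam across two mirrored pairs of raked legs — a sawhorse. The beam's underside is at z = 600 (matching the legs' vertical rise in atan2(135, 600)) and the beam is 47 mm tall, so its top is at 600 + 47 = 647 mm. The raked legs top out at the beam's underside, so that is the highest point.


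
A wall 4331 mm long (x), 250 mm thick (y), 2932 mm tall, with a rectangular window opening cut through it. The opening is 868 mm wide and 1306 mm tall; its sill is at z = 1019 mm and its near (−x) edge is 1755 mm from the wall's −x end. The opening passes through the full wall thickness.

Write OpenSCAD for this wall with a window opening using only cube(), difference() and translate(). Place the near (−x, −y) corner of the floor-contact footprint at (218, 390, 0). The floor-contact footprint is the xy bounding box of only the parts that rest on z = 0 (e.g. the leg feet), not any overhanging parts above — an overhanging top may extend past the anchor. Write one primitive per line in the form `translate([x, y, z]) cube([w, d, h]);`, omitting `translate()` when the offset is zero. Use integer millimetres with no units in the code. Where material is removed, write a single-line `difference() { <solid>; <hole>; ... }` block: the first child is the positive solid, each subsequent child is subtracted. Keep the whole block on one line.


difference() { translate([218, 390, 0]) cube([4331, 250, 2932]); translate([1973, 390, 1019]) cube([868, 250, 1306]); }


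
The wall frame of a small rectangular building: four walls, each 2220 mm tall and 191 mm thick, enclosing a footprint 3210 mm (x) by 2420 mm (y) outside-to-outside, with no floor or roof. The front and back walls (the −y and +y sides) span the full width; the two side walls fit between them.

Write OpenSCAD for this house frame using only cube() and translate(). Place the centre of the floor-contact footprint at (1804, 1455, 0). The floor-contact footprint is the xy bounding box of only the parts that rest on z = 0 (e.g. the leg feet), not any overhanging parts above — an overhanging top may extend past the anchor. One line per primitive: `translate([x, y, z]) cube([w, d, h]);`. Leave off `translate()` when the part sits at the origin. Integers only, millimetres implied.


translate([199, 245, 0]) cube([3210, 191, 2220]);
translate([199, 2474, 0]) cube([3210, 191, 2220]);
translate([199, 436, 0]) cube([191, 2038, 2220]);
translate([3218, 436, 0]) cube([191, 2038, 2220]);


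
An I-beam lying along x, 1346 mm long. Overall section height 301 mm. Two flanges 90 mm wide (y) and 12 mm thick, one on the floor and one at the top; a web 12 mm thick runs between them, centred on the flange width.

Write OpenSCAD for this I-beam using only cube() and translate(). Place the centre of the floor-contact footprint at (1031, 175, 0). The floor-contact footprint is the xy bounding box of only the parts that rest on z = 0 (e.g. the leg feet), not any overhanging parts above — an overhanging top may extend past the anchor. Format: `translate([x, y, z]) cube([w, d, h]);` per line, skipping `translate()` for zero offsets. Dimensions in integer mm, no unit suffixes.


translate([358, 130, 0]) cube([1346, 90, 12]);
translate([358, 169, 12]) cube([1346, 12, 277]);
translate([358, 130, 289]) cube([1346, 90, 12]);


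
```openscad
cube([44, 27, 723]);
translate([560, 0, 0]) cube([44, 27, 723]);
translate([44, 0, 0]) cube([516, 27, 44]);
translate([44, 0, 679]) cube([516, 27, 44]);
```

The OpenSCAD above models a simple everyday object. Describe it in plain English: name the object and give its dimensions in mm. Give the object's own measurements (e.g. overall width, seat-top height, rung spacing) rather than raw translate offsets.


A rectangular picture frame lying in the x–z plane (depth along y). The opening is 516 mm wide (x) by 635 mm tall (z), surrounded by a border 44 mm wide on all four sides. The frame is 27 mm deep and is made of two full-height vertical stiles with two horizontal rails fitted between them.


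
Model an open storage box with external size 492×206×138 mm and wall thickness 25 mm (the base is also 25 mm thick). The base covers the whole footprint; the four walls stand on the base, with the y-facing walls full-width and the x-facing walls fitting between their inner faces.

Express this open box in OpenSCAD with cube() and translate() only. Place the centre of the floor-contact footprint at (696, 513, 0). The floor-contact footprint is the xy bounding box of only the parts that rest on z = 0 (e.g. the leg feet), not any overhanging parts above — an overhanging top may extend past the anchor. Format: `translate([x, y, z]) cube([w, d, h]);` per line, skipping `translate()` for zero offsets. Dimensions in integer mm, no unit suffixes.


translate([450, 410, 0]) cube([492, 206, 25]);
translate([450, 410, 25]) cube([492, 25, 113]);
translate([450, 591, 25]) cube([492, 25, 113]);
translate([450, 435, 25]) cube([25, 156, 113]);
translate([917, 435, 25]) cube([25, 156, 113]);


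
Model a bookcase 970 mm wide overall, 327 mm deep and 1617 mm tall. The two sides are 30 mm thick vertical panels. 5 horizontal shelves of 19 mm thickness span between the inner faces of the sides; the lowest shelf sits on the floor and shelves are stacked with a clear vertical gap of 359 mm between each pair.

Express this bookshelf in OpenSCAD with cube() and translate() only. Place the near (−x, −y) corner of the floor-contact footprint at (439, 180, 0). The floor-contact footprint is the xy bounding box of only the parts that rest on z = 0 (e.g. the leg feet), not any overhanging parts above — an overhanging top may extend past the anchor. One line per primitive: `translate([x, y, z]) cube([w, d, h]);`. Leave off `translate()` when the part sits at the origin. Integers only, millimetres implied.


translate([439, 180, 0]) cube([30, 327, 1617]);
translate([1379, 180, 0]) cube([30, 327, 1617]);
translate([469, 180, 0]) cube([910, 327, 19]);
translate([469, 180, 378]) cube([910, 327, 19]);
translate([469, 180, 756]) cube([910, 327, 19]);
translate([469, 180, 1134]) cube([910, 327, 19]);
translate([469, 180, 1512]) cube([910, 327, 19]);


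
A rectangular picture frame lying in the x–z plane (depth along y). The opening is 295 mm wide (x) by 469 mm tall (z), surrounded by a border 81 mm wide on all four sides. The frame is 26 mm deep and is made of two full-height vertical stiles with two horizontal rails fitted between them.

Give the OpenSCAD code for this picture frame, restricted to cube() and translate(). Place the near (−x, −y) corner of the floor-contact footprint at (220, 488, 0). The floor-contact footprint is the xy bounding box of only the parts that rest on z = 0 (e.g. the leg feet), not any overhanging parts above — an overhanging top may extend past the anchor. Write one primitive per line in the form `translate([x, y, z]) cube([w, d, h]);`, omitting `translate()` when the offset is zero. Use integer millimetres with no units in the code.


translate([220, 488, 0]) cube([81, 26, 631]);
translate([596, 488, 0]) cube([81, 26, 631]);
translate([301, 488, 0]) cube([295, 26, 81]);
translate([301, 488, 550]) cube([295, 26, 81]);


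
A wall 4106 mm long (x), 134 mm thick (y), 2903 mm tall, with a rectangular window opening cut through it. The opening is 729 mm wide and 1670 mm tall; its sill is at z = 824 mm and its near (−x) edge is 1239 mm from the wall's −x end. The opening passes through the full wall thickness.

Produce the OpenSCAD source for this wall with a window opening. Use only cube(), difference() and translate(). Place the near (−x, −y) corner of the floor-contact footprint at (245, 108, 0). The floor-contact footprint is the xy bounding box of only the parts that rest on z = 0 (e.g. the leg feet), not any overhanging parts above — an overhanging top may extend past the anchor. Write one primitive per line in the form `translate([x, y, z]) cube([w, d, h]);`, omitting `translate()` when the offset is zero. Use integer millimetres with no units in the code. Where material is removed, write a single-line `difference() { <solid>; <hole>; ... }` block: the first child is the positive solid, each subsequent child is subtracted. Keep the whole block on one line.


difference() { translate([245, 108, 0]) cube([4106, 134, 2903]); translate([1484, 108, 824]) cube([729, 134, 1670]); }


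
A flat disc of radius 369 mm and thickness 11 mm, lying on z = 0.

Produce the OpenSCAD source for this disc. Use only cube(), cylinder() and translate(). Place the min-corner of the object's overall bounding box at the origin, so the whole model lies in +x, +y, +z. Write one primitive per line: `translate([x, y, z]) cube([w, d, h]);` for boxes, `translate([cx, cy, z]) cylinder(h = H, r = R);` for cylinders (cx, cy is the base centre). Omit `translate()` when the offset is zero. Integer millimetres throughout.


translate([369, 369, 0]) cylinder(h = 11, r = 369);


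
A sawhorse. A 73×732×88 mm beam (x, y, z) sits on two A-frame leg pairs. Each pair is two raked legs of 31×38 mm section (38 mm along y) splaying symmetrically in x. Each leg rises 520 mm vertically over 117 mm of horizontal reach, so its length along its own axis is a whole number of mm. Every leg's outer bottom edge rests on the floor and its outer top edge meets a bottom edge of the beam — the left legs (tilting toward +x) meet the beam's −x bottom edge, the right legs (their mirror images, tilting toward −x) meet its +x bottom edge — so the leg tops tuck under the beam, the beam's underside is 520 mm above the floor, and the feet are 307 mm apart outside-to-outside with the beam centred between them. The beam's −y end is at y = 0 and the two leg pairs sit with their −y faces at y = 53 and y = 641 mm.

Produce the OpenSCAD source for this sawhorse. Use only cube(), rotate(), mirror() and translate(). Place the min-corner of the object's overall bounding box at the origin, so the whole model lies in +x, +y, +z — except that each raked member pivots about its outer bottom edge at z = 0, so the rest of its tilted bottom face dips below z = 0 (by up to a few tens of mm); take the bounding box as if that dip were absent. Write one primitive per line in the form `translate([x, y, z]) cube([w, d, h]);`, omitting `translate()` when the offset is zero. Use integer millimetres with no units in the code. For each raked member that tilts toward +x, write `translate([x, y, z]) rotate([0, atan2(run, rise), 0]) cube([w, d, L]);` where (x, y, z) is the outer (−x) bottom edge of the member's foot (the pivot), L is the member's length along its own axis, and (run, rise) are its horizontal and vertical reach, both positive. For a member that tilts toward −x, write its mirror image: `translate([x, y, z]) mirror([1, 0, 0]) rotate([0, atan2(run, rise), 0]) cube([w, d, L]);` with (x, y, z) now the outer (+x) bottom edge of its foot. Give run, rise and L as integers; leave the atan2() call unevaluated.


// leg length = √(117² + 520²) = 533
// right-leg outer foot x = 2·117 + 73 = 307
// beam min-corner = (117, 0, 520)
translate([117, 0, 520]) cube([73, 732, 88]);
translate([0, 53, 0]) rotate([0, atan2(117, 520), 0]) cube([31, 38, 533]);
translate([307, 53, 0]) mirror([1, 0, 0]) rotate([0, atan2(117, 520), 0]) cube([31, 38, 533]);
translate([0, 641, 0]) rotate([0, atan2(117, 520), 0]) cube([31, 38, 533]);
translate([307, 641, 0]) mirror([1, 0, 0]) rotate([0, atan2(117, 520), 0]) cube([31, 38, 533]);


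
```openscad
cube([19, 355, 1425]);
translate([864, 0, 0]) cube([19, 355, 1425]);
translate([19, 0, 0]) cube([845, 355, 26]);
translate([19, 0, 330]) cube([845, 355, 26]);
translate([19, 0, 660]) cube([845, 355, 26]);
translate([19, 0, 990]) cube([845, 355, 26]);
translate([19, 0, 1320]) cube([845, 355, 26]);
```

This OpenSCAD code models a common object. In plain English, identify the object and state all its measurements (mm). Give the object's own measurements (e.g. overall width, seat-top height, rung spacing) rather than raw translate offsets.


An open bookshelf. Two side panels, each 19 mm thick, 355 mm deep and 1425 mm tall, stand 883 mm apart (outside-to-outside). Between them sit 5 shelves, each 26 mm thick and 355 mm deep, spanning the full gap between the sides. The bottom shelf rests on the floor (its underside at z = 0) and the clear gap between one shelf's top and the next shelf's underside is 304 mm.


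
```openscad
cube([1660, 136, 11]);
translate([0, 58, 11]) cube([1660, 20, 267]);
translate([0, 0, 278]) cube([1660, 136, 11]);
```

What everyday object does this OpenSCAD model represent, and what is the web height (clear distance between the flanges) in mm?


An I-beam. The web height is 267 mm.

Two wide flanges with a thin centred web — an I-beam. Overall 289 mm minus two 11 mm flanges gives a web of 289 − 2·11 = 267 mm.


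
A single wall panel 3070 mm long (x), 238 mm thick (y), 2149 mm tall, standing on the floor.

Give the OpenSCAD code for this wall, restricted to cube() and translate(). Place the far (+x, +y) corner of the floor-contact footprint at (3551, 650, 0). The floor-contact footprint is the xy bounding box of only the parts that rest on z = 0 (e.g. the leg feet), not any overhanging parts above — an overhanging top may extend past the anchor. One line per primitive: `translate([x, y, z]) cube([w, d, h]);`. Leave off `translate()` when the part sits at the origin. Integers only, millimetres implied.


translate([481, 412, 0]) cube([3070, 238, 2149]);


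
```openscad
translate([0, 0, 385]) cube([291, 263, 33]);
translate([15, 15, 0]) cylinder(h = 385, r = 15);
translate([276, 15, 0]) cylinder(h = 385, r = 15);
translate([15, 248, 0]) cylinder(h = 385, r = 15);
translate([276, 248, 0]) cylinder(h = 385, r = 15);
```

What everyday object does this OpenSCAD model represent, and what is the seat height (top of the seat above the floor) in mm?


A stool. The seat height is 418 mm.

A 291×263×33 slab at z = 385 on four corner cylinders — a stool. The seat top is 385 + 33 = 418 mm.


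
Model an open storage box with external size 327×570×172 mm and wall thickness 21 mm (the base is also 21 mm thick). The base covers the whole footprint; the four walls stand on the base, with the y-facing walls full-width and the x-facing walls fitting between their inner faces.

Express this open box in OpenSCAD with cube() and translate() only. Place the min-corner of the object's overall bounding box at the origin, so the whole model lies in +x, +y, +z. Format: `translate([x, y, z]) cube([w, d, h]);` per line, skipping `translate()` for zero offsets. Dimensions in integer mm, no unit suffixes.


cube([327, 570, 21]);
translate([0, 0, 21]) cube([327, 21, 151]);
translate([0, 549, 21]) cube([327, 21, 151]);
translate([0, 21, 21]) cube([21, 528, 151]);
translate([306, 21, 21]) cube([21, 528, 151]);


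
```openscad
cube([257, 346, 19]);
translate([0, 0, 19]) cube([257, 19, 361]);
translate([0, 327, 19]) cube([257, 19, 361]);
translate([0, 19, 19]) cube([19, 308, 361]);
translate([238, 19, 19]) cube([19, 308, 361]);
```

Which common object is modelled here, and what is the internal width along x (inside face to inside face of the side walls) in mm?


An open box. The internal width is 219 mm.

A 257×346 base slab with four walls standing on it — an open box. The base is 257 mm wide and the walls are 19 mm thick, so the internal width is 257 − 2 × 19 = 219 mm.


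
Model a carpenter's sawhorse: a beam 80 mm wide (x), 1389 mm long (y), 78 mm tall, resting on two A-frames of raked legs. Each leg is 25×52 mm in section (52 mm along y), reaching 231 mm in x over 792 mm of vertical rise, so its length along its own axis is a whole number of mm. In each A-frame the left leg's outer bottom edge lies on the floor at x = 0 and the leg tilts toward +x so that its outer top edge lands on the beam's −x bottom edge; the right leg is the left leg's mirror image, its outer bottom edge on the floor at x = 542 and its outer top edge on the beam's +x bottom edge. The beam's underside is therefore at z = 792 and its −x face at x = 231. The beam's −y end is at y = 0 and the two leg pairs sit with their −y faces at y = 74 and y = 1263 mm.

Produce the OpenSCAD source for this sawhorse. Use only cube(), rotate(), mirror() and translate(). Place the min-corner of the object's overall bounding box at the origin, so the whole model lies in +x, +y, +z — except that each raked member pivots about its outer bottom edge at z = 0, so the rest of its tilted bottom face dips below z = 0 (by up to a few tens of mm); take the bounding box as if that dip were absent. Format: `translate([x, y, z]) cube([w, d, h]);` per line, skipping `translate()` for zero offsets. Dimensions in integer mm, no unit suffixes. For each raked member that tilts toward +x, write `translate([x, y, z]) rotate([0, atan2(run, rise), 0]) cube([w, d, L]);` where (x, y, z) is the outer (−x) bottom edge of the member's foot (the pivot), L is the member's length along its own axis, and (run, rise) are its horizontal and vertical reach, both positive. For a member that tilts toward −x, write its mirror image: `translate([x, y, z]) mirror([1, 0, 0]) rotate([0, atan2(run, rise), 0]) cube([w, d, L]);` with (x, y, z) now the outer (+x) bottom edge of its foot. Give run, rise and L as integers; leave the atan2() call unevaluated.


translate([231, 0, 792]) cube([80, 1389, 78]);
translate([0, 74, 0]) rotate([0, atan2(231, 792), 0]) cube([25, 52, 825]);
translate([542, 74, 0]) mirror([1, 0, 0]) rotate([0, atan2(231, 792), 0]) cube([25, 52, 825]);
translate([0, 1263, 0]) rotate([0, atan2(231, 792), 0]) cube([25, 52, 825]);
translate([542, 1263, 0]) mirror([1, 0, 0]) rotate([0, atan2(231, 792), 0]) cube([25, 52, 825]);


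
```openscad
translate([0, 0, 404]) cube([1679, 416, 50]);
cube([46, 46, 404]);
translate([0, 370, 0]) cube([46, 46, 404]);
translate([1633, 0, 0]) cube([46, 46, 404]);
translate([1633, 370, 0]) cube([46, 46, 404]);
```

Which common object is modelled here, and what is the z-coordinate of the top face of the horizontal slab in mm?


A bench. The seat-top height is 454 mm.

A long slab on four corner posts — a bench. The slab sits at z = 404 with thickness 50, so the top is 404 + 50 = 454 mm.


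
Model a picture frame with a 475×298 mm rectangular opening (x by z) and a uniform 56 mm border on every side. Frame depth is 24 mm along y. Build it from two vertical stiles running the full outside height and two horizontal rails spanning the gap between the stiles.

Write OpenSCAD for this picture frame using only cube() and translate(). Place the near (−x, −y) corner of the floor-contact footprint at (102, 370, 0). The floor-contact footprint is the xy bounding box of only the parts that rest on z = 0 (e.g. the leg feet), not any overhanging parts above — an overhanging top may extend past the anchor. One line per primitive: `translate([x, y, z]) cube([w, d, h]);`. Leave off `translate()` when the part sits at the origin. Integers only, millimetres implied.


translate([102, 370, 0]) cube([56, 24, 410]);
translate([633, 370, 0]) cube([56, 24, 410]);
translate([158, 370, 0]) cube([475, 24, 56]);
translate([158, 370, 354]) cube([475, 24, 56]);


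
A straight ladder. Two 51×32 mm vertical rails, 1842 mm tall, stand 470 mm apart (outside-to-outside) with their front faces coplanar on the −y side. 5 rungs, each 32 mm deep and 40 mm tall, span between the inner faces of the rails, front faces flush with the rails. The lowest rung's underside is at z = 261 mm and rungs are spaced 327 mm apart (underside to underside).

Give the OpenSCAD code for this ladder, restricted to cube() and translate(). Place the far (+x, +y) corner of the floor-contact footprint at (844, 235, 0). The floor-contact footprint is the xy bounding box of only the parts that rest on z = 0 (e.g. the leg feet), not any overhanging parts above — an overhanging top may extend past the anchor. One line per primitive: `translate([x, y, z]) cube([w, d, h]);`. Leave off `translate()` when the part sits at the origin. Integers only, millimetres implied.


translate([374, 203, 0]) cube([51, 32, 1842]);
translate([793, 203, 0]) cube([51, 32, 1842]);
translate([425, 203, 261]) cube([368, 32, 40]);
translate([425, 203, 588]) cube([368, 32, 40]);
translate([425, 203, 915]) cube([368, 32, 40]);
translate([425, 203, 1242]) cube([368, 32, 40]);
translate([425, 203, 1569]) cube([368, 32, 40]);


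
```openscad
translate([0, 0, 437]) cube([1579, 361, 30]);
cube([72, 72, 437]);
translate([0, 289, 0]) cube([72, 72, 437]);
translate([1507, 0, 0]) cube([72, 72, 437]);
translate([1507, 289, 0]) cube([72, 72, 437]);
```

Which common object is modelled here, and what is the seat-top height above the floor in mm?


A bench. The seat-top height is 467 mm.

A long slab on four corner posts — a bench. The slab sits at z = 437 with thickness 30, so the top is 437 + 30 = 467 mm.


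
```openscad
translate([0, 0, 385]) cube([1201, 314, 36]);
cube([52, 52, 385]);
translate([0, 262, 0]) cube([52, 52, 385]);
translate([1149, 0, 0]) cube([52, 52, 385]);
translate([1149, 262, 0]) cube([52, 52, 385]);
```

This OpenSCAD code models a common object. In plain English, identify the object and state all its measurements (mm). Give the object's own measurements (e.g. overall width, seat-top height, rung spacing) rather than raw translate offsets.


A bench: a 1201×314 mm seat slab, 36 mm thick, top at z = 421 mm, on four 52×52 mm square legs flush with the seat corners and standing on z = 0.


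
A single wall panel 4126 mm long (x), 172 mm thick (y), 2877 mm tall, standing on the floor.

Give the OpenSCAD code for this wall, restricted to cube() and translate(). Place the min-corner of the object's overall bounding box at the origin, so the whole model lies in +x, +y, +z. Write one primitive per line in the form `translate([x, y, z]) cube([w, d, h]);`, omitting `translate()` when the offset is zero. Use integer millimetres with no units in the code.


cube([4126, 172, 2877]);


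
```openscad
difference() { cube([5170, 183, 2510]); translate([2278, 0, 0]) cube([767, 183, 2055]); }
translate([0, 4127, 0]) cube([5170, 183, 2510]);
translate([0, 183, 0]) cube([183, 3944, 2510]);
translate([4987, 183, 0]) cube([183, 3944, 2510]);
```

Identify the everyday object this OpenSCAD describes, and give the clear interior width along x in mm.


A single room. The interior width is 4804 mm.

Four walls enclosing a rectangle with a door in the front wall — a room. Outside width 5170 minus two 183 mm walls gives 4804 mm.


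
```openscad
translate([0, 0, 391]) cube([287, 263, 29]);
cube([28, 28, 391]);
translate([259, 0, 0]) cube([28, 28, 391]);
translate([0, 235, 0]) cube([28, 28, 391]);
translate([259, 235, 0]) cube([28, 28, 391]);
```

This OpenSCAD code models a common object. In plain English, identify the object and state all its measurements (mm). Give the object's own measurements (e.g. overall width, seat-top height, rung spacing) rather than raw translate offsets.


A four-legged stool. The seat is a 287×263×29 mm slab whose top surface is at z = 420 mm; four square legs, each 28×28 mm in cross-section, run from the floor (z = 0) to the underside of the seat, each flush with a corner of the seat.


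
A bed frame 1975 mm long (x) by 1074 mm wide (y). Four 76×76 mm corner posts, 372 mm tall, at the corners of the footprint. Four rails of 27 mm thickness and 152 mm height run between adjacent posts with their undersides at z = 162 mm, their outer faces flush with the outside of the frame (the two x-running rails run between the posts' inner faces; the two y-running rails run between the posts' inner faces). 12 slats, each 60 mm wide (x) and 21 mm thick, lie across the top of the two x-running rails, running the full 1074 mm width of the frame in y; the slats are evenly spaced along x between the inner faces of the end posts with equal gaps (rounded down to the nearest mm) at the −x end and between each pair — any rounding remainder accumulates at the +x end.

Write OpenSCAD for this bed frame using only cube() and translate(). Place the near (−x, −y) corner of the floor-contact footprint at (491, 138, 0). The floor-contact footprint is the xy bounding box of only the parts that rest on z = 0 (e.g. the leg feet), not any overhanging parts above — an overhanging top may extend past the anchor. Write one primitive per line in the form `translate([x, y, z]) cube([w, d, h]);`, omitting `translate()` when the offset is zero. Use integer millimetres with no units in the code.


// slat z = rail_z + rail_h = 162 + 152 = 314
// slat gap = ⌊(1823 − 12·60) / 13⌋ = 84
translate([491, 138, 0]) cube([76, 76, 372]);
translate([491, 1136, 0]) cube([76, 76, 372]);
translate([2390, 138, 0]) cube([76, 76, 372]);
translate([2390, 1136, 0]) cube([76, 76, 372]);
translate([567, 138, 162]) cube([1823, 27, 152]);
translate([567, 1185, 162]) cube([1823, 27, 152]);
translate([491, 214, 162]) cube([27, 922, 152]);
translate([2439, 214, 162]) cube([27, 922, 152]);
translate([651, 138, 314]) cube([60, 1074, 21]);
translate([795, 138, 314]) cube([60, 1074, 21]);
translate([939, 138, 314]) cube([60, 1074, 21]);
translate([1083, 138, 314]) cube([60, 1074, 21]);
translate([1227, 138, 314]) cube([60, 1074, 21]);
translate([1371, 138, 314]) cube([60, 1074, 21]);
translate([1515, 138, 314]) cube([60, 1074, 21]);
translate([1659, 138, 314]) cube([60, 1074, 21]);
translate([1803, 138, 314]) cube([60, 1074, 21]);
translate([1947, 138, 314]) cube([60, 1074, 21]);
translate([2091, 138, 314]) cube([60, 1074, 21]);
translate([2235, 138, 314]) cube([60, 1074, 21]);


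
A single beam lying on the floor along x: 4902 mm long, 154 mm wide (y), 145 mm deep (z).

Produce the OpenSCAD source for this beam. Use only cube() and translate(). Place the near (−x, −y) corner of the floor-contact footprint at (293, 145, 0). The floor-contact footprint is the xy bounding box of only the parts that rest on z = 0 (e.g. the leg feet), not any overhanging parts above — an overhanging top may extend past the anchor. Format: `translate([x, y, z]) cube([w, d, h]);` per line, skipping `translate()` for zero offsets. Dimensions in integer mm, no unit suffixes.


translate([293, 145, 0]) cube([4902, 154, 145]);


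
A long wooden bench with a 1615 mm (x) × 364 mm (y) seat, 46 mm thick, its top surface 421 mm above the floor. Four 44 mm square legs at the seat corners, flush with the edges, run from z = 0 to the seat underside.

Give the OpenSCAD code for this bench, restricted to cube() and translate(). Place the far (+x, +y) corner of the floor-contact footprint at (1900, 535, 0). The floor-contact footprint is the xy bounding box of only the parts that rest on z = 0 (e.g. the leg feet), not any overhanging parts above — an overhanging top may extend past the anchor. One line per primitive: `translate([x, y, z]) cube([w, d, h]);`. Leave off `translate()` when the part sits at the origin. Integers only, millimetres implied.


// leg_h = 421 − 46 = 375
translate([285, 171, 375]) cube([1615, 364, 46]);
translate([285, 171, 0]) cube([44, 44, 375]);
translate([285, 491, 0]) cube([44, 44, 375]);
translate([1856, 171, 0]) cube([44, 44, 375]);
translate([1856, 491, 0]) cube([44, 44, 375]);


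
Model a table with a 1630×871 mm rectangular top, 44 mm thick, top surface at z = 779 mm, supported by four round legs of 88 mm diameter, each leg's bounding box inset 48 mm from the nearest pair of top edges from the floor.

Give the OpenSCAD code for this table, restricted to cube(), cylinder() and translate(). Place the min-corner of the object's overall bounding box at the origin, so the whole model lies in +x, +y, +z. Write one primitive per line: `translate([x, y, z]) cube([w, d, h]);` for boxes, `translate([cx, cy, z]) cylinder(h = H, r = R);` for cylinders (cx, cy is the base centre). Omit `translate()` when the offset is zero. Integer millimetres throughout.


// leg_h = 779 - 44 = 735
translate([0, 0, 735]) cube([1630, 871, 44]);
translate([92, 92, 0]) cylinder(h = 735, r = 44);
translate([1538, 92, 0]) cylinder(h = 735, r = 44);
translate([92, 779, 0]) cylinder(h = 735, r = 44);
translate([1538, 779, 0]) cylinder(h = 735, r = 44);


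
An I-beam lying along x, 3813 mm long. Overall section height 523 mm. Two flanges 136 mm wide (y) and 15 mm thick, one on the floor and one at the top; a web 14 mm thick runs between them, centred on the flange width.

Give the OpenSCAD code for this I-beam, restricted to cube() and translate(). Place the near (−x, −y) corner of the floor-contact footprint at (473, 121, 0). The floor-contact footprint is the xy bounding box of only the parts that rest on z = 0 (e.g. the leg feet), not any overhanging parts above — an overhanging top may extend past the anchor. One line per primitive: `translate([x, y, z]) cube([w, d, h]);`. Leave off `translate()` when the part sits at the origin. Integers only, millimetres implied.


translate([473, 121, 0]) cube([3813, 136, 15]);
translate([473, 182, 15]) cube([3813, 14, 493]);
translate([473, 121, 508]) cube([3813, 136, 15]);


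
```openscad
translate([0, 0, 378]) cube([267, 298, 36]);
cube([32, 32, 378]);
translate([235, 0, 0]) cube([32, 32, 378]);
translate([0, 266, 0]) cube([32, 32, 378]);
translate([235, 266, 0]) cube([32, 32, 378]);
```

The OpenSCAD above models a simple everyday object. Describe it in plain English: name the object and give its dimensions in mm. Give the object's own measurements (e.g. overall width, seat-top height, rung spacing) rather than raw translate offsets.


A four-legged stool. The seat is a 267×298×36 mm slab whose top surface is at z = 414 mm; four square legs, each 32×32 mm in cross-section, run from the floor (z = 0) to the underside of the seat, each flush with a corner of the seat.


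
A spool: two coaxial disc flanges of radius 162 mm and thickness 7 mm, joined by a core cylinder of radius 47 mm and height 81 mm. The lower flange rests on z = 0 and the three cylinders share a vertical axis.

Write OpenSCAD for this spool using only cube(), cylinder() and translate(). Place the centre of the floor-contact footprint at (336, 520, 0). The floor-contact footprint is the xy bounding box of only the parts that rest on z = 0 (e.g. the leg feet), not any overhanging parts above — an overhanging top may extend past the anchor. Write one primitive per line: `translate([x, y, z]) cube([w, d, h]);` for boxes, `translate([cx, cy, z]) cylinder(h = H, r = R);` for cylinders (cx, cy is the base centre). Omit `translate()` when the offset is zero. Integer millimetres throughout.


translate([336, 520, 0]) cylinder(h = 7, r = 162);
translate([336, 520, 7]) cylinder(h = 81, r = 47);
translate([336, 520, 88]) cylinder(h = 7, r = 162);


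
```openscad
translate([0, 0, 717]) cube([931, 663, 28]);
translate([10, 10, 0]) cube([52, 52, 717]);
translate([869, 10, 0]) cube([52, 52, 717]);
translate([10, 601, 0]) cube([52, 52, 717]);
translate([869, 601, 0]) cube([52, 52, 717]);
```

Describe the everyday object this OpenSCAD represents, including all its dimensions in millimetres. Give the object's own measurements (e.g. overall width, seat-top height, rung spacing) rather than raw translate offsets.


A rectangular dining table. The top is 931×663×28 mm with its upper surface at z = 745 mm. It stands on four 52×52 mm square legs, each inset 10 mm from the nearest pair of top edges, running from the floor to the underside of the top.


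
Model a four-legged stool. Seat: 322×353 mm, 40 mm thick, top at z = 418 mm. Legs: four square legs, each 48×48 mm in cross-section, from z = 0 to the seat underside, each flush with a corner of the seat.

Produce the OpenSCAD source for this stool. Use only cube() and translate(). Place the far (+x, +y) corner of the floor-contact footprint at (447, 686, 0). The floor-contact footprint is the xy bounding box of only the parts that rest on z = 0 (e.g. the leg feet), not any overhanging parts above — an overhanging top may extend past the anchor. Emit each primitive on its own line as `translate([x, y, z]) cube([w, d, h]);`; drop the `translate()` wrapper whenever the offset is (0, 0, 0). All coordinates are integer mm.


translate([125, 333, 378]) cube([322, 353, 40]);
translate([125, 333, 0]) cube([48, 48, 378]);
translate([399, 333, 0]) cube([48, 48, 378]);
translate([125, 638, 0]) cube([48, 48, 378]);
translate([399, 638, 0]) cube([48, 48, 378]);


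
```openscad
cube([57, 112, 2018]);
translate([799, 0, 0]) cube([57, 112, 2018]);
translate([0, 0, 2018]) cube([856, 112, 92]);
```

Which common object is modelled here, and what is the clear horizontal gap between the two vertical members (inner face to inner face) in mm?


A door frame. The clear opening width is 742 mm.

Two 2018 mm tall posts with a header on top — a door frame. The left jamb is 57 mm wide at x = 0; the right jamb starts at x = 799. The clear opening is 799 − 57 = 742 mm.


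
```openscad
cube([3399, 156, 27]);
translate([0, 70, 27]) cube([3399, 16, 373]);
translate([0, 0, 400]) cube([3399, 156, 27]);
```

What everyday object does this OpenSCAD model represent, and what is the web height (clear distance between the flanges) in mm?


An I-beam. The web height is 373 mm.

Two wide flanges with a thin centred web — an I-beam. Overall 427 mm minus two 27 mm flanges gives a web of 427 − 2·27 = 373 mm.


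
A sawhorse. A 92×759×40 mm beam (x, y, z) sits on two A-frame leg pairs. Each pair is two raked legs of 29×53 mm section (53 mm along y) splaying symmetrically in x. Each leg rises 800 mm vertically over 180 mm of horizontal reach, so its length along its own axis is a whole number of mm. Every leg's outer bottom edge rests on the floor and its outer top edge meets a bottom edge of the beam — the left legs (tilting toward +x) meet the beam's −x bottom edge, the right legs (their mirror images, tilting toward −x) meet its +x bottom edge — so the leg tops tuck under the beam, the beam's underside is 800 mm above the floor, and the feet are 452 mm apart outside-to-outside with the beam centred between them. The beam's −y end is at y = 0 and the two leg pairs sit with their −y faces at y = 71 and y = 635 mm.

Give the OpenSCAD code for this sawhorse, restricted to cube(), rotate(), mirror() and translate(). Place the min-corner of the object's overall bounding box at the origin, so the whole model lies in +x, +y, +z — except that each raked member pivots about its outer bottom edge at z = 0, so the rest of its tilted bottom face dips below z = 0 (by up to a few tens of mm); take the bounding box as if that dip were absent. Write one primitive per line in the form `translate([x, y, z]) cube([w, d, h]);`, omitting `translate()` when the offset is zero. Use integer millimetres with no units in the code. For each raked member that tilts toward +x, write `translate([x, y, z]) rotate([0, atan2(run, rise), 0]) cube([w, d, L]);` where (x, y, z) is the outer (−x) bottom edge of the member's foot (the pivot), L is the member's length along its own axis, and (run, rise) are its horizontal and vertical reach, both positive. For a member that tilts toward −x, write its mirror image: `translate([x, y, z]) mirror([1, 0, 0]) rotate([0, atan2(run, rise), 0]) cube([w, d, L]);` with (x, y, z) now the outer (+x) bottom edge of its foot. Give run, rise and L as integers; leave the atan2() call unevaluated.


translate([180, 0, 800]) cube([92, 759, 40]);
translate([0, 71, 0]) rotate([0, atan2(180, 800), 0]) cube([29, 53, 820]);
translate([452, 71, 0]) mirror([1, 0, 0]) rotate([0, atan2(180, 800), 0]) cube([29, 53, 820]);
translate([0, 635, 0]) rotate([0, atan2(180, 800), 0]) cube([29, 53, 820]);
translate([452, 635, 0]) mirror([1, 0, 0]) rotate([0, atan2(180, 800), 0]) cube([29, 53, 820]);
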